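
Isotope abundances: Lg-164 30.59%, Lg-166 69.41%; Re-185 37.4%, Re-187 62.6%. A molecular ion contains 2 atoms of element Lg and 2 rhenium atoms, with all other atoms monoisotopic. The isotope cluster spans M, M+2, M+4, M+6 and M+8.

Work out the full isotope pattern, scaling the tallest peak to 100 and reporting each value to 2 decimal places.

3.34 : 26.33 : 77.27 : 100.00 : 48.16

Element Lg pattern (n=2): 0.09357481 : 0.42465038 : 0.48177481
Rhenium pattern (n=2): 0.139876 : 0.468248 : 0.391876
Convolve the two distributions (both contribute in 2-u steps):
  M: 0.09357481×0.139876 = 0.013089
  M+2: 0.09357481×0.468248 + 0.42465038×0.139876 = 0.103215
  M+4: 0.09357481×0.391876 + 0.42465038×0.468248 + 0.48177481×0.139876 = 0.302900
  M+6: 0.42465038×0.391876 + 0.48177481×0.468248 = 0.392000
  M+8: 0.48177481×0.391876 = 0.188796
Scale to base peak (0.392000) = 100: 3.34 : 26.33 : 77.27 : 100.00 : 48.16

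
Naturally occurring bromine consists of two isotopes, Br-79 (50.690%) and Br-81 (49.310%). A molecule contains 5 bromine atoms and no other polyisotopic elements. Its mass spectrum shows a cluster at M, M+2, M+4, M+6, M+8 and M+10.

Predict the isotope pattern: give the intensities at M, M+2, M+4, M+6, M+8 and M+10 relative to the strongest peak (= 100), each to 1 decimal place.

Expanding (0.50690 + 0.49310)^5:
P(M) = 0.50690^5 = 0.033467
P(M+2) = 5 × 0.50690^4 × 0.49310^1 = 0.162777
P(M+4) = 10 × 0.50690^3 × 0.49310^2 = 0.316692
P(M+6) = 10 × 0.50690^2 × 0.49310^3 = 0.308070
P(M+8) = 5 × 0.50690^1 × 0.49310^4 = 0.149842
P(M+10) = 0.49310^5 = 0.029152
The M+4 peak is largest (0.316692); scaling to 100 gives 10.6 : 51.4 : 100.0 : 97.3 : 47.3 : 9.2.

10.6 : 51.4 : 100.0 : 97.3 : 47.3 : 9.2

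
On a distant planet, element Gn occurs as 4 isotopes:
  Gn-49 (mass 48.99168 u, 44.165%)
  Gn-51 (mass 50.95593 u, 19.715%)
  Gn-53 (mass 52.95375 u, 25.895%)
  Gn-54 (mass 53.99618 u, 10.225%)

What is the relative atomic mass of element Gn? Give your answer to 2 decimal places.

Ar = Σ fᵢ·mᵢ = 0.44165 × 48.99168 + 0.19715 × 50.95593 + 0.25895 × 52.95375 + 0.10225 × 53.99618
= 21.637175 + 10.045962 + 13.712374 + 5.521109 = 50.916620 u

50.92 u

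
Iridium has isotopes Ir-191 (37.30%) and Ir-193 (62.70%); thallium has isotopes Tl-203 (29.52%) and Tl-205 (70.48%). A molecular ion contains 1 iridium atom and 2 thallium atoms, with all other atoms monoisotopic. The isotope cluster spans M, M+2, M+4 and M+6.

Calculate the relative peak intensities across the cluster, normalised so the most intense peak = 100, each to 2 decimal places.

Iridium pattern (n=1): 0.3730 : 0.6270
Thallium pattern (n=2): 0.08714304 : 0.41611392 : 0.49674304
Convolve the two distributions (both contribute in 2-u steps):
  M: 0.3730×0.08714304 = 0.032504
  M+2: 0.3730×0.41611392 + 0.6270×0.08714304 = 0.209849
  M+4: 0.3730×0.49674304 + 0.6270×0.41611392 = 0.446189
  M+6: 0.6270×0.49674304 = 0.311458
Scale to base peak (0.446189) = 100: 7.28 : 47.03 : 100.00 : 69.80

7.28 : 47.03 : 100.00 : 69.80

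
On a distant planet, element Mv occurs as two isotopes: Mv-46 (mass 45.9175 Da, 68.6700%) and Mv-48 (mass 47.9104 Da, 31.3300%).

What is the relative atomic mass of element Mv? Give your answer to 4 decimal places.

46.5419 Da

Average mass = Σ (abundance × isotope mass) = 0.686700 × 45.9175 + 0.313300 × 47.9104
= 31.53155 + 15.01033 = 46.54188 Da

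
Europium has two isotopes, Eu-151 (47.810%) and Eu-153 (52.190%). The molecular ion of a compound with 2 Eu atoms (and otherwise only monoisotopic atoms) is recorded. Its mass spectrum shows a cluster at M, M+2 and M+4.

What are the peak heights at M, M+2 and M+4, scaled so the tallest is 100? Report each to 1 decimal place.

Expanding (0.47810 + 0.52190)^2:
P(M) = 0.47810^2 = 0.228580
P(M+2) = 2 × 0.47810^1 × 0.52190^1 = 0.499041
P(M+4) = 0.52190^2 = 0.272380
The M+2 peak is largest (0.499041); scaling to 100 gives 45.8 : 100.0 : 54.6.

45.8 : 100.0 : 54.6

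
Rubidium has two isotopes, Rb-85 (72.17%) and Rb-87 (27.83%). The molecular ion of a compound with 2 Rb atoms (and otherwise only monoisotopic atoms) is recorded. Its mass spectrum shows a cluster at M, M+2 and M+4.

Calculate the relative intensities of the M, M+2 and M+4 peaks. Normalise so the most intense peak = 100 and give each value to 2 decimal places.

100.00 : 77.12 : 14.87

Each Rb atom is independently Rb-85 (p = 0.7217) or Rb-87 (q = 0.2783); the cluster is the binomial expansion (p + q)^2.
P(M) = 0.7217^2 = 0.520851
P(M+2) = 2 × 0.7217^1 × 0.2783^1 = 0.401698
P(M+4) = 0.2783^2 = 0.077451
The M peak is largest (0.520851); scaling to 100 gives 100.00 : 77.12 : 14.87.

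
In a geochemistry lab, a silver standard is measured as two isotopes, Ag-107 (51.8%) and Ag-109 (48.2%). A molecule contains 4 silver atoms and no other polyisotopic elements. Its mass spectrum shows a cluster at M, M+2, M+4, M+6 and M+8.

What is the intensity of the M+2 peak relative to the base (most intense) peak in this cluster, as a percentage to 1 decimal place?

Term probabilities: M 0.0720, M+2 0.2680, M+4 0.3740, M+6 0.2320, M+8 0.0540. Base peak = M+4.
P(M+4) = C(4,2) × 0.518^2 × 0.482^2 = 6 × 0.268324 × 0.232324 = 0.374029 (base)
P(M+2) = C(4,1) × 0.518^3 × 0.482^1 = 4 × 0.13899183 × 0.4820 = 0.267976
Relative intensity = 0.267976 / 0.374029 × 100 = 71.6

71.6%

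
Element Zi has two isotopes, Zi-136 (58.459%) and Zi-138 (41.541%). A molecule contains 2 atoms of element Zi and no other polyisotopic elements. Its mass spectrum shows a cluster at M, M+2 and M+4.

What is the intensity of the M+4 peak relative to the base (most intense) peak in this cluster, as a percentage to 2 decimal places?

Binomial terms of (0.58459 + 0.41541)^2: M 0.3417, M+2 0.4857, M+4 0.1726 → M+2 is the base peak.
P(M+2) = C(2,1) × 0.58459^1 × 0.41541^1 = 2 × 0.58459 × 0.41541 = 0.485689 (base)
P(M+4) = C(2,2) × 0.58459^0 × 0.41541^2 = 1 × 1.0000 × 0.17256547 = 0.172565
Relative intensity = 0.172565 / 0.485689 × 100 = 35.53

35.53%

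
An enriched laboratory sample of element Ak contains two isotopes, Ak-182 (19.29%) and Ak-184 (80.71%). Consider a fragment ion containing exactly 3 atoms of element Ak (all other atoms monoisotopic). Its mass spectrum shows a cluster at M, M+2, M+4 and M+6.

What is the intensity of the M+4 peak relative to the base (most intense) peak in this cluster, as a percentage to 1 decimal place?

(0.1929 + 0.8071)^3 gives M 0.0072, M+2 0.0901, M+4 0.3770, M+6 0.5258; the largest is M+6.
P(M+6) = C(3,3) × 0.1929^0 × 0.8071^3 = 1 × 1.0000 × 0.52575334 = 0.525753 (base)
P(M+4) = C(3,2) × 0.1929^1 × 0.8071^2 = 3 × 0.1929 × 0.65141041 = 0.376971
Relative intensity = 0.376971 / 0.525753 × 100 = 71.7

71.7%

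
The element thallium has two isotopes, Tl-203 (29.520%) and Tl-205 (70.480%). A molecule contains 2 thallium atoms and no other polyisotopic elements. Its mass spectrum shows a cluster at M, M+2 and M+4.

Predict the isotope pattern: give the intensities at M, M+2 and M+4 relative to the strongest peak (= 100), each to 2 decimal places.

The 2 Tl atoms are independent, so intensities follow the terms of (0.29520 + 0.70480)^2.
P(M) = 0.29520^2 = 0.087143
P(M+2) = 2 × 0.29520^1 × 0.70480^1 = 0.416114
P(M+4) = 0.70480^2 = 0.496743
The M+4 peak is largest (0.496743); scaling to 100 gives 17.54 : 83.77 : 100.00.

17.54 : 83.77 : 100.00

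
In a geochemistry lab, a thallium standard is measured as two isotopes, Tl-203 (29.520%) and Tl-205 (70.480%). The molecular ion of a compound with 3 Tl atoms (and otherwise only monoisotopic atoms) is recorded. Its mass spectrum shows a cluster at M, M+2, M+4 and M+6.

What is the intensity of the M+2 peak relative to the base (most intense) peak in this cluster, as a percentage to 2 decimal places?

41.88%

(0.29520 + 0.70480)^3 gives M 0.0257, M+2 0.1843, M+4 0.4399, M+6 0.3501; the largest is M+4.
P(M+4) = C(3,2) × 0.29520^1 × 0.70480^2 = 3 × 0.2952 × 0.49674304 = 0.439916 (base)
P(M+2) = C(3,1) × 0.29520^2 × 0.70480^1 = 3 × 0.08714304 × 0.7048 = 0.184255
Relative intensity = 0.184255 / 0.439916 × 100 = 41.88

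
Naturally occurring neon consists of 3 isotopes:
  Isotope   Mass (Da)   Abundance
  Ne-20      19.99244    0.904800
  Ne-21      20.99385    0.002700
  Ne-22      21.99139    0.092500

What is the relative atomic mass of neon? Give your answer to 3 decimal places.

Weight each isotope mass by its fractional abundance: 0.904800 × 19.99244 + 0.002700 × 20.99385 + 0.092500 × 21.99139
= 18.089160 + 0.056683 + 2.034204 = 20.180047 Da

20.180 Da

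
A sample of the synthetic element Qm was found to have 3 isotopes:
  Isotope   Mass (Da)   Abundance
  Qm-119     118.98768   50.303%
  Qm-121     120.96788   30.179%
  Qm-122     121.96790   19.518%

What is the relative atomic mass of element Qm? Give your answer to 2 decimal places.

120.17 Da

Average mass = Σ (abundance × isotope mass) = 0.50303 × 118.98768 + 0.30179 × 120.96788 + 0.19518 × 121.96790
= 59.854373 + 36.506897 + 23.805695 = 120.166965 Da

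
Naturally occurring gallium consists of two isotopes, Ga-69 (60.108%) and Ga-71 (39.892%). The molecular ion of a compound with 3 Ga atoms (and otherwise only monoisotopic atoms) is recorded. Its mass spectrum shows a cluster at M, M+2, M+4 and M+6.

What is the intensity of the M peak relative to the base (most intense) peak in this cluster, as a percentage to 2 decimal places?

(0.60108 + 0.39892)^3 gives M 0.2172, M+2 0.4324, M+4 0.2870, M+6 0.0635; the largest is M+2.
P(M+2) = C(3,1) × 0.60108^2 × 0.39892^1 = 3 × 0.36129717 × 0.39892 = 0.432386 (base)
P(M) = C(3,0) × 0.60108^3 × 0.39892^0 = 1 × 0.2171685 × 1.0000 = 0.217169
Relative intensity = 0.217169 / 0.432386 × 100 = 50.23

50.23%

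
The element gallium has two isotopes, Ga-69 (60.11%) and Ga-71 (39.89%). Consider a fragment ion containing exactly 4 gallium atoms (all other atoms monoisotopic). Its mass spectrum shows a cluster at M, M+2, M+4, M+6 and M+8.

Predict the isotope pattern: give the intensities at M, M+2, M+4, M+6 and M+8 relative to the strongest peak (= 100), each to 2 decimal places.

37.67 : 100.00 : 99.54 : 44.04 : 7.31

The 4 Ga atoms are independent, so intensities follow the terms of (0.6011 + 0.3989)^4.
P(M) = 0.6011^4 = 0.130553
P(M+2) = 4 × 0.6011^3 × 0.3989^1 = 0.346549
P(M+4) = 6 × 0.6011^2 × 0.3989^2 = 0.344963
P(M+6) = 4 × 0.6011^1 × 0.3989^3 = 0.152616
P(M+8) = 0.3989^4 = 0.025320
The M+2 peak is largest (0.346549); scaling to 100 gives 37.67 : 100.00 : 99.54 : 44.04 : 7.31.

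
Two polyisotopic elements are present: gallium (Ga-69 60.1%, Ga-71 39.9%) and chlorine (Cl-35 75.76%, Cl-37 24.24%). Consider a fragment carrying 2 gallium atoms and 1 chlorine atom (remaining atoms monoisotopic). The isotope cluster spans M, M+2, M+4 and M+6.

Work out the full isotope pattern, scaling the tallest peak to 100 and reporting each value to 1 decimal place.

60.7 : 100.0 : 52.5 : 8.6

Gallium pattern (n=2): 0.361201 : 0.479598 : 0.159201
Chlorine pattern (n=1): 0.7576 : 0.2424
Convolve the two distributions (both contribute in 2-u steps):
  M: 0.361201×0.7576 = 0.273646
  M+2: 0.361201×0.2424 + 0.479598×0.7576 = 0.450899
  M+4: 0.479598×0.2424 + 0.159201×0.7576 = 0.236865
  M+6: 0.159201×0.2424 = 0.038590
Scale to base peak (0.450899) = 100: 60.7 : 100.0 : 52.5 : 8.6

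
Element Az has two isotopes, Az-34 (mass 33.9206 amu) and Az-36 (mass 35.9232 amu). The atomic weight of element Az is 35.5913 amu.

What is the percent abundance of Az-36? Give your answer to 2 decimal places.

With x = fraction of Az-34 (so Az-36 is 1 − x):
33.9206·x + 35.9232·(1 − x) = 35.5913
(33.9206 − 35.9232)·x = 35.5913 − 35.9232
x = -0.3319 / -2.0026 = 0.16573 → 16.57% Az-34, 83.43% Az-36.

83.43%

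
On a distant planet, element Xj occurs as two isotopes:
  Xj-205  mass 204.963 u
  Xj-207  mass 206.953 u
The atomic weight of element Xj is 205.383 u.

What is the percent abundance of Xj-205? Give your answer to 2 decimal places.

Let x be the fractional abundance of Xj-205; then Xj-207 has abundance 1 − x.
204.963·x + 206.953·(1 − x) = 205.383
(204.963 − 206.953)·x = 205.383 − 206.953
x = -1.570 / -1.990 = 0.78894 → 78.89% Xj-205, 21.11% Xj-207.

78.89%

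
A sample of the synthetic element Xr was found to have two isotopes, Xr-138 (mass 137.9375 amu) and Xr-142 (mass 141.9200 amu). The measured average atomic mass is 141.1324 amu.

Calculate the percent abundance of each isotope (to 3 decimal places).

Xr-138: 19.777%, Xr-142: 80.223%

With x = fraction of Xr-138 (so Xr-142 is 1 − x):
137.9375·x + 141.9200·(1 − x) = 141.1324
(137.9375 − 141.9200)·x = 141.1324 − 141.9200
x = -0.7876 / -3.9825 = 0.19777 → 19.777% Xr-138, 80.223% Xr-142.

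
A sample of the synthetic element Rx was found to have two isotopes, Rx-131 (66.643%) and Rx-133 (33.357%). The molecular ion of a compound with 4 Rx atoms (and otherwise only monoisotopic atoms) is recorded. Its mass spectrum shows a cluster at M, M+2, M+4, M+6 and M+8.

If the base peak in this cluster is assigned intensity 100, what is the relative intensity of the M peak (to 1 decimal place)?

Binomial terms of (0.66643 + 0.33357)^4: M 0.1973, M+2 0.3949, M+4 0.2965, M+6 0.0989, M+8 0.0124 → M+2 is the base peak.
P(M+2) = C(4,1) × 0.66643^3 × 0.33357^1 = 4 × 0.29598085 × 0.33357 = 0.394921 (base)
P(M) = C(4,0) × 0.66643^4 × 0.33357^0 = 1 × 0.19725052 × 1.0000 = 0.197251
Relative intensity = 0.197251 / 0.394921 × 100 = 49.9

49.9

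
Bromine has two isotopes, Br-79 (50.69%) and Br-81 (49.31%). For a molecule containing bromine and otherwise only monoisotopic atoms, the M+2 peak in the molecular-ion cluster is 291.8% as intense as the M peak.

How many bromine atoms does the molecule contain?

For n independent Br atoms, I(M+2)/I(M) = n · (abundance Br-81) / (abundance Br-79) = n · 0.4931/0.5069.
n = 2.918 × 0.5069/0.4931 = 3.00 ≈ 3

3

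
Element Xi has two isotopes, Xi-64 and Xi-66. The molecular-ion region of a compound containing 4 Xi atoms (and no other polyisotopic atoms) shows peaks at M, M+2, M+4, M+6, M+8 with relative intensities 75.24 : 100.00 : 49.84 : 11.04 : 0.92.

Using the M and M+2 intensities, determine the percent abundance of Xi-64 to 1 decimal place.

75.1%

Write p for the Xi-64 fraction. I(M+2)/I(M) = [C(4,1)·p^3·(1−p)] / p^4 = 4·(1−p)/p = 100.00/75.24 = 1.3291
(1−p)/p = 1.3291/4 = 0.3323  ⇒  p = 1/(1 + 0.3323) = 0.7506
Xi-64: 75.1%, Xi-66: 24.9%.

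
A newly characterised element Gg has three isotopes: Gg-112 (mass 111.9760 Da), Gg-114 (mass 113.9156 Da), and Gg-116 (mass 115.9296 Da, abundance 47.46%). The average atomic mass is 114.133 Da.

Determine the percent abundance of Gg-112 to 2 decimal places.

Let x and y be the fractions of Gg-112 and Gg-114. Then x + y = 1 − 0.4746 = 0.5254 and 111.9760x + 113.9156y = 114.133 − 0.4746×115.9296 = 59.11281184.
Substituting: 111.9760x + 113.9156(0.5254 − x) = 59.11281184
(111.9760 − 113.9156)x = -0.7384444  ⇒  x = 0.38072, y = 0.14468
Gg-112: 38.07%, Gg-114: 14.47%.

38.07%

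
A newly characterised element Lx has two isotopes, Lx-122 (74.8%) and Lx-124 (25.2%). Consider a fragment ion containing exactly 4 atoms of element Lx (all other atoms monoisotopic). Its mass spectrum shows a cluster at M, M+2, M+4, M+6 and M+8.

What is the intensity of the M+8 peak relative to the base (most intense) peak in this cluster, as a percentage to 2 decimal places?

0.96%

Binomial terms of (0.748 + 0.252)^4: M 0.3130, M+2 0.4219, M+4 0.2132, M+6 0.0479, M+8 0.0040 → M+2 is the base peak.
P(M+2) = C(4,1) × 0.748^3 × 0.252^1 = 4 × 0.41850899 × 0.2520 = 0.421857 (base)
P(M+8) = C(4,4) × 0.748^0 × 0.252^4 = 1 × 1.0000 × 0.00403276 = 0.004033
Relative intensity = 0.004033 / 0.421857 × 100 = 0.96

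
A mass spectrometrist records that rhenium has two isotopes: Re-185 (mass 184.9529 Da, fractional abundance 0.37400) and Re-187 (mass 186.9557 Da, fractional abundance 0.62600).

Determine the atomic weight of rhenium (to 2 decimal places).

186.21 Da

Ar = Σ fᵢ·mᵢ = 0.37400 × 184.9529 + 0.62600 × 186.9557
= 69.17238 + 117.03427 = 186.20665 Da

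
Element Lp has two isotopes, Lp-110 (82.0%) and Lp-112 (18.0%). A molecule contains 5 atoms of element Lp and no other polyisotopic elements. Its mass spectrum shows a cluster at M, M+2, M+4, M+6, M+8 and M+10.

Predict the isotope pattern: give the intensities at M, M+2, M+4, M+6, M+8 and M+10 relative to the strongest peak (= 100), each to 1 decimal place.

Expanding (0.820 + 0.180)^5:
P(M) = 0.820^5 = 0.370740
P(M+2) = 5 × 0.820^4 × 0.180^1 = 0.406910
P(M+4) = 10 × 0.820^3 × 0.180^2 = 0.178643
P(M+6) = 10 × 0.820^2 × 0.180^3 = 0.039214
P(M+8) = 5 × 0.820^1 × 0.180^4 = 0.004304
P(M+10) = 0.180^5 = 0.000189
The M+2 peak is largest (0.406910); scaling to 100 gives 91.1 : 100.0 : 43.9 : 9.6 : 1.1 : 0.0.

91.1 : 100.0 : 43.9 : 9.6 : 1.1 : 0.0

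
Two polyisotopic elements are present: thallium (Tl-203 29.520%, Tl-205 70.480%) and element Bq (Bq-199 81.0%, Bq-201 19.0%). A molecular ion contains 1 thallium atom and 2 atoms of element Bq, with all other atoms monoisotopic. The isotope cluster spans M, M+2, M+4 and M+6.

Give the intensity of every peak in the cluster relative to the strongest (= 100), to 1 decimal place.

35.0 : 100.0 : 41.1 : 4.6

Thallium pattern (n=1): 0.2952 : 0.7048
Element Bq pattern (n=2): 0.6561 : 0.3078 : 0.0361
Convolve the two distributions (both contribute in 2-u steps):
  M: 0.2952×0.6561 = 0.193681
  M+2: 0.2952×0.3078 + 0.7048×0.6561 = 0.553282
  M+4: 0.2952×0.0361 + 0.7048×0.3078 = 0.227594
  M+6: 0.7048×0.0361 = 0.025443
Scale to base peak (0.553282) = 100: 35.0 : 100.0 : 41.1 : 4.6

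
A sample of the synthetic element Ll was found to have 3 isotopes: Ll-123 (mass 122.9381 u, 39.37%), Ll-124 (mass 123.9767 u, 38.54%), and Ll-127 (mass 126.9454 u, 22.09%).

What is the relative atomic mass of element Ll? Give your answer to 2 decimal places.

Ar = Σ fᵢ·mᵢ = 0.3937 × 122.9381 + 0.3854 × 123.9767 + 0.2209 × 126.9454
= 48.40073 + 47.78062 + 28.04224 = 124.22359 u

124.22 u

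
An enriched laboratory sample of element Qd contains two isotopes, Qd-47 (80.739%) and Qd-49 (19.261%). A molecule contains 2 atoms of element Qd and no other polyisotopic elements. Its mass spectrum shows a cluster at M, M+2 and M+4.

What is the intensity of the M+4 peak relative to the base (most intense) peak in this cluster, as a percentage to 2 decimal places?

5.69%

Term probabilities: M 0.6519, M+2 0.3110, M+4 0.0371. Base peak = M.
P(M) = C(2,0) × 0.80739^2 × 0.19261^0 = 1 × 0.65187861 × 1.0000 = 0.651879 (base)
P(M+4) = C(2,2) × 0.80739^0 × 0.19261^2 = 1 × 1.0000 × 0.03709861 = 0.037099
Relative intensity = 0.037099 / 0.651879 × 100 = 5.69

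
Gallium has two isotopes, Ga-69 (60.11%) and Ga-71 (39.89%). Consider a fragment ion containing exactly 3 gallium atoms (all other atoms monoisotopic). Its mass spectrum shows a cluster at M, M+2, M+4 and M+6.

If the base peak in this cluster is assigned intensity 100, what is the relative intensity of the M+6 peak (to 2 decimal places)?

14.68

Term probabilities: M 0.2172, M+2 0.4324, M+4 0.2869, M+6 0.0635. Base peak = M+2.
P(M+2) = C(3,1) × 0.6011^2 × 0.3989^1 = 3 × 0.36132121 × 0.3989 = 0.432393 (base)
P(M+6) = C(3,3) × 0.6011^0 × 0.3989^3 = 1 × 1.0000 × 0.06347345 = 0.063473
Relative intensity = 0.063473 / 0.432393 × 100 = 14.68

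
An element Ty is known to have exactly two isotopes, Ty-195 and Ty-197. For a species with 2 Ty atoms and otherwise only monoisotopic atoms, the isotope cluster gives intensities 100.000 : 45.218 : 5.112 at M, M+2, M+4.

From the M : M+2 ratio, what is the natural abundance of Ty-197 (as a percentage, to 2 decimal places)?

18.44%

If p is the fraction of Ty that is Ty-195, then I(M+2)/I(M) = [C(2,1)·p^1·(1−p)] / p^2 = 2·(1−p)/p = 45.218/100.000 = 0.4522
(1−p)/p = 0.4522/2 = 0.2261  ⇒  p = 1/(1 + 0.2261) = 0.8156
Ty-195: 81.56%, Ty-197: 18.44%.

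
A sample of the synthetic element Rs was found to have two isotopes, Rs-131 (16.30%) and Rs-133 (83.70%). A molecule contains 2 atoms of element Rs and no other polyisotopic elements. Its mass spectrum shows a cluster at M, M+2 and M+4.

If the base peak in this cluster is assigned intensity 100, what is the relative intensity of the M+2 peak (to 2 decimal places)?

Binomial terms of (0.1630 + 0.8370)^2: M 0.0266, M+2 0.2729, M+4 0.7006 → M+4 is the base peak.
P(M+4) = C(2,2) × 0.1630^0 × 0.8370^2 = 1 × 1.0000 × 0.700569 = 0.700569 (base)
P(M+2) = C(2,1) × 0.1630^1 × 0.8370^1 = 2 × 0.1630 × 0.8370 = 0.272862
Relative intensity = 0.272862 / 0.700569 × 100 = 38.95

38.95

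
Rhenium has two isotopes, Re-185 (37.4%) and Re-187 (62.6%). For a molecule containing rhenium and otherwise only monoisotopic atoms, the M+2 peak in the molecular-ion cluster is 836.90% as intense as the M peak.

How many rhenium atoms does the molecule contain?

5

With n Re atoms, P(M+2)/P(M) = C(n,1)·p^(n−1)q / p^n = n·q/p = n · 0.626/0.374.
n = 8.3690 × 0.374/0.626 = 5.00 ≈ 5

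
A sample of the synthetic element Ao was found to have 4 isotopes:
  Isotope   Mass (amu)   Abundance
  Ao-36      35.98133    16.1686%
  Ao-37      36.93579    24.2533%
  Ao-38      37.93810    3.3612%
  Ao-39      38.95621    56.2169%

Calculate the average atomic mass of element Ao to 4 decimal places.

Weight each isotope mass by its fractional abundance: 0.161686 × 35.98133 + 0.242533 × 36.93579 + 0.033612 × 37.93810 + 0.562169 × 38.95621
= 5.817677 + 8.958148 + 1.275175 + 21.899974 = 37.950974 amu

37.9510 amu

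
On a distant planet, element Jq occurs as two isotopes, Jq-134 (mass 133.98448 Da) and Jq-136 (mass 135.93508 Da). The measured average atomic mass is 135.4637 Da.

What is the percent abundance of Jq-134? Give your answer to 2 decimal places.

24.17%

Writing the weighted mean with unknown fraction x of Jq-134:
133.98448·x + 135.93508·(1 − x) = 135.4637
(133.98448 − 135.93508)·x = 135.4637 − 135.93508
x = -0.47138 / -1.95060 = 0.24166 → 24.17% Jq-134, 75.83% Jq-136.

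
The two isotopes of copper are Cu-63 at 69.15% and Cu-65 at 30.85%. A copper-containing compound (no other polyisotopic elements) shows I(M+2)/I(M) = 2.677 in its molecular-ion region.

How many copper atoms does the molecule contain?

With n Cu atoms, P(M+2)/P(M) = C(n,1)·p^(n−1)q / p^n = n·q/p = n · 0.3085/0.6915.
n = 2.677 × 0.6915/0.3085 = 6.00 ≈ 6

6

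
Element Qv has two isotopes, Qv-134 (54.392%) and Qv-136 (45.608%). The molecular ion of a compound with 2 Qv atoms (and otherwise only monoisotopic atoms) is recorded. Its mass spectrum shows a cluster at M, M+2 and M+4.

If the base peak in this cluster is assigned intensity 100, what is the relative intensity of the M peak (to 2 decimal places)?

Binomial terms of (0.54392 + 0.45608)^2: M 0.2958, M+2 0.4961, M+4 0.2080 → M+2 is the base peak.
P(M+2) = C(2,1) × 0.54392^1 × 0.45608^1 = 2 × 0.54392 × 0.45608 = 0.496142 (base)
P(M) = C(2,0) × 0.54392^2 × 0.45608^0 = 1 × 0.29584897 × 1.0000 = 0.295849
Relative intensity = 0.295849 / 0.496142 × 100 = 59.63

59.63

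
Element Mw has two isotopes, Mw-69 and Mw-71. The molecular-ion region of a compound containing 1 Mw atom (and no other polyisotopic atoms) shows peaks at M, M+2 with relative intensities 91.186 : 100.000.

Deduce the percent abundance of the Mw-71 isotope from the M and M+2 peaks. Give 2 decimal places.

If p is the fraction of Mw that is Mw-69, then I(M+2)/I(M) = [C(1,1)·p^0·(1−p)] / p^1 = 1·(1−p)/p = 100.000/91.186 = 1.0967
(1−p)/p = 1.0967/1 = 1.0967  ⇒  p = 1/(1 + 1.0967) = 0.4769
Mw-69: 47.69%, Mw-71: 52.31%.

52.31%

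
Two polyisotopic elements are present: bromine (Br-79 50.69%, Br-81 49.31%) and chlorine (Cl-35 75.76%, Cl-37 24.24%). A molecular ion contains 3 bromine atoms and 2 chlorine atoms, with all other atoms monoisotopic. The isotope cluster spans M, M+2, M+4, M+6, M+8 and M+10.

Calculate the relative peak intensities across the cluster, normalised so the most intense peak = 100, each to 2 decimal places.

20.80 : 74.00 : 100.00 : 63.13 : 18.29 : 1.96

Bromine pattern (n=3): 0.13024674 : 0.3801026 : 0.36975457 : 0.11989609
Chlorine pattern (n=2): 0.57395776 : 0.36728448 : 0.05875776
Convolve the two distributions (both contribute in 2-u steps):
  M: 0.13024674×0.57395776 = 0.074756
  M+2: 0.13024674×0.36728448 + 0.3801026×0.57395776 = 0.266000
  M+4: 0.13024674×0.05875776 + 0.3801026×0.36728448 + 0.36975457×0.57395776 = 0.359482
  M+6: 0.3801026×0.05875776 + 0.36975457×0.36728448 + 0.11989609×0.57395776 = 0.226954
  M+8: 0.36975457×0.05875776 + 0.11989609×0.36728448 = 0.065762
  M+10: 0.11989609×0.05875776 = 0.007045
Scale to base peak (0.359482) = 100: 20.80 : 74.00 : 100.00 : 63.13 : 18.29 : 1.96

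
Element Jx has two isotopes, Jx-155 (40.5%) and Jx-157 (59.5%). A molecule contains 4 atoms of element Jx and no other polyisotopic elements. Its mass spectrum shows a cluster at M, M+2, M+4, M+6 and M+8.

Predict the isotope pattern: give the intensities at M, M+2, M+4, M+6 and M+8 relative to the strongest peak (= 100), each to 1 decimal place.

The 4 Jx atoms are independent, so intensities follow the terms of (0.405 + 0.595)^4.
P(M) = 0.405^4 = 0.026904
P(M+2) = 4 × 0.405^3 × 0.595^1 = 0.158104
P(M+4) = 6 × 0.405^2 × 0.595^2 = 0.348414
P(M+6) = 4 × 0.405^1 × 0.595^3 = 0.341245
P(M+8) = 0.595^4 = 0.125334
The M+4 peak is largest (0.348414); scaling to 100 gives 7.7 : 45.4 : 100.0 : 97.9 : 36.0.

7.7 : 45.4 : 100.0 : 97.9 : 36.0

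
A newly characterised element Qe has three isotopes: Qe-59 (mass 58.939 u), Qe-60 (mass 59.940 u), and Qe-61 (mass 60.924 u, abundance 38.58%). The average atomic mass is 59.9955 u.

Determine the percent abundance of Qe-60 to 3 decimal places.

29.040%

Let x and y be the fractions of Qe-59 and Qe-60. Then x + y = 1 − 0.3858 = 0.6142 and 58.939x + 59.940y = 59.9955 − 0.3858×60.924 = 36.4910208.
Substituting: 58.939x + 59.940(0.6142 − x) = 36.4910208
(58.939 − 59.940)x = -0.3241272  ⇒  x = 0.32380, y = 0.29040
Qe-59: 32.380%, Qe-60: 29.040%.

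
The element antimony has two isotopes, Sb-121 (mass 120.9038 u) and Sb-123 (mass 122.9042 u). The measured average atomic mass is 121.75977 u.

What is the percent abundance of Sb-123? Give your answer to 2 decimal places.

Writing the weighted mean with unknown fraction x of Sb-121:
120.9038·x + 122.9042·(1 − x) = 121.75977
(120.9038 − 122.9042)·x = 121.75977 − 122.9042
x = -1.14443 / -2.0004 = 0.57210 → 57.21% Sb-121, 42.79% Sb-123.

42.79%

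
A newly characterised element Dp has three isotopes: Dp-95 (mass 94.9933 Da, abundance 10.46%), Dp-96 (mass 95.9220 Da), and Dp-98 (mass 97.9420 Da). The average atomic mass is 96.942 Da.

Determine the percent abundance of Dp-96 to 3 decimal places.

The remaining 89.54% is split between Dp-96 (fraction x) and Dp-98 (fraction 0.8954 − x).
Substituting: 95.9220x + 97.9420(0.8954 − x) = 87.00570082
(95.9220 − 97.9420)x = -0.69156598  ⇒  x = 0.34236, y = 0.55304
Dp-96: 34.236%, Dp-98: 55.304%.

34.236%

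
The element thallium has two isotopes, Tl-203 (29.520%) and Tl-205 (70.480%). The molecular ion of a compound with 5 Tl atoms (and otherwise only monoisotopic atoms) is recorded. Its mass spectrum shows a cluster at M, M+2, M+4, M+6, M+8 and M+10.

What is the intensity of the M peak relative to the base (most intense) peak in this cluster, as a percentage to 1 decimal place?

0.6%

Binomial terms of (0.29520 + 0.70480)^5: M 0.0022, M+2 0.0268, M+4 0.1278, M+6 0.3051, M+8 0.3642, M+10 0.1739 → M+8 is the base peak.
P(M+8) = C(5,4) × 0.29520^1 × 0.70480^4 = 5 × 0.2952 × 0.24675365 = 0.364208 (base)
P(M) = C(5,0) × 0.29520^5 × 0.70480^0 = 1 × 0.00224172 × 1.0000 = 0.002242
Relative intensity = 0.002242 / 0.364208 × 100 = 0.6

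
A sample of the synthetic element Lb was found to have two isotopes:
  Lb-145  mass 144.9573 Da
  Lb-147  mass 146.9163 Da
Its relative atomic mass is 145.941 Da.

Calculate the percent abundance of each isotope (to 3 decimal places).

Let x be the fractional abundance of Lb-145; then Lb-147 has abundance 1 − x.
144.9573·x + 146.9163·(1 − x) = 145.941
(144.9573 − 146.9163)·x = 145.941 − 146.9163
x = -0.9753 / -1.9590 = 0.49786 → 49.786% Lb-145, 50.214% Lb-147.

Lb-145: 49.786%, Lb-147: 50.214%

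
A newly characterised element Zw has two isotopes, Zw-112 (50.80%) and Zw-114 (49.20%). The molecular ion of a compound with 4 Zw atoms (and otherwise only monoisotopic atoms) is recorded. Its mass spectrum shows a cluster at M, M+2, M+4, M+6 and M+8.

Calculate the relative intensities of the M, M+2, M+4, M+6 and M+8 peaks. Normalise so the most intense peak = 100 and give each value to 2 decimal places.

Expanding (0.5080 + 0.4920)^4:
P(M) = 0.5080^4 = 0.066597
P(M+2) = 4 × 0.5080^3 × 0.4920^1 = 0.257998
P(M+4) = 6 × 0.5080^2 × 0.4920^2 = 0.374808
P(M+6) = 4 × 0.5080^1 × 0.4920^3 = 0.242002
P(M+8) = 0.4920^4 = 0.058595
The M+4 peak is largest (0.374808); scaling to 100 gives 17.77 : 68.83 : 100.00 : 64.57 : 15.63.

17.77 : 68.83 : 100.00 : 64.57 : 15.63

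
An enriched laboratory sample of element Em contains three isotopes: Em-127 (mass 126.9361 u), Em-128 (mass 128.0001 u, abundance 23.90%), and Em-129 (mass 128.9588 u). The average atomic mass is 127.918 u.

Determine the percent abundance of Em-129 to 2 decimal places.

Let x and y be the fractions of Em-127 and Em-129. Then x + y = 1 − 0.2390 = 0.7610 and 126.9361x + 128.9588y = 127.918 − 0.2390×128.0001 = 97.3259761.
Substituting: 126.9361x + 128.9588(0.7610 − x) = 97.3259761
(126.9361 − 128.9588)x = -0.8116707  ⇒  x = 0.40128, y = 0.35972
Em-127: 40.13%, Em-129: 35.97%.

35.97%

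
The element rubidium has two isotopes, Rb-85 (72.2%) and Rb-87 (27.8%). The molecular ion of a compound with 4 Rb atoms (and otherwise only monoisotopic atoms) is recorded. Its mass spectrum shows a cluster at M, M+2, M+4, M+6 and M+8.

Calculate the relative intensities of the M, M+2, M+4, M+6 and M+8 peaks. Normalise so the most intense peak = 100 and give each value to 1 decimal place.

64.9 : 100.0 : 57.8 : 14.8 : 1.4

Expanding (0.722 + 0.278)^4:
P(M) = 0.722^4 = 0.271737
P(M+2) = 4 × 0.722^3 × 0.278^1 = 0.418520
P(M+4) = 6 × 0.722^2 × 0.278^2 = 0.241721
P(M+6) = 4 × 0.722^1 × 0.278^3 = 0.062049
P(M+8) = 0.278^4 = 0.005973
The M+2 peak is largest (0.418520); scaling to 100 gives 64.9 : 100.0 : 57.8 : 14.8 : 1.4.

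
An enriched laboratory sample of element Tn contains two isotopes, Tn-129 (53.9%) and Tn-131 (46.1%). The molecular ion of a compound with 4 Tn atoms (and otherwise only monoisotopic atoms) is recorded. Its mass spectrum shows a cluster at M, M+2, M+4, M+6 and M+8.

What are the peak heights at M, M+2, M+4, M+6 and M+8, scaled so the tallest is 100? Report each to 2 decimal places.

22.78 : 77.95 : 100.00 : 57.02 : 12.19

Each Tn atom is independently Tn-129 (p = 0.539) or Tn-131 (q = 0.461); the cluster is the binomial expansion (p + q)^4.
P(M) = 0.539^4 = 0.084402
P(M+2) = 4 × 0.539^3 × 0.461^1 = 0.288753
P(M+4) = 6 × 0.539^2 × 0.461^2 = 0.370451
P(M+6) = 4 × 0.539^1 × 0.461^3 = 0.211228
P(M+8) = 0.461^4 = 0.045165
The M+4 peak is largest (0.370451); scaling to 100 gives 22.78 : 77.95 : 100.00 : 57.02 : 12.19.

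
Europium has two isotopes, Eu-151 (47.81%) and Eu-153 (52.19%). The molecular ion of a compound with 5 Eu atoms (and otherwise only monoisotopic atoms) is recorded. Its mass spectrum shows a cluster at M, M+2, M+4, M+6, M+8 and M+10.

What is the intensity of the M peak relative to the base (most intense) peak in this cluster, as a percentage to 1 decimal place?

Term probabilities: M 0.0250, M+2 0.1363, M+4 0.2977, M+6 0.3249, M+8 0.1774, M+10 0.0387. Base peak = M+6.
P(M+6) = C(5,3) × 0.4781^2 × 0.5219^3 = 10 × 0.22857961 × 0.14215492 = 0.324937 (base)
P(M) = C(5,0) × 0.4781^5 × 0.5219^0 = 1 × 0.02498007 × 1.0000 = 0.024980
Relative intensity = 0.024980 / 0.324937 × 100 = 7.7

7.7%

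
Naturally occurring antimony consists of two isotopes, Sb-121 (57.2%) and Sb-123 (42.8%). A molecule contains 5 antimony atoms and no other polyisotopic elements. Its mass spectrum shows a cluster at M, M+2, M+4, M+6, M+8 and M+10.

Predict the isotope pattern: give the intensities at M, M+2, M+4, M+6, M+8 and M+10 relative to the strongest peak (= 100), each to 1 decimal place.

Expanding (0.572 + 0.428)^5:
P(M) = 0.572^5 = 0.061232
P(M+2) = 5 × 0.572^4 × 0.428^1 = 0.229086
P(M+4) = 10 × 0.572^3 × 0.428^2 = 0.342827
P(M+6) = 10 × 0.572^2 × 0.428^3 = 0.256521
P(M+8) = 5 × 0.572^1 × 0.428^4 = 0.095971
P(M+10) = 0.428^5 = 0.014362
The M+4 peak is largest (0.342827); scaling to 100 gives 17.9 : 66.8 : 100.0 : 74.8 : 28.0 : 4.2.

17.9 : 66.8 : 100.0 : 74.8 : 28.0 : 4.2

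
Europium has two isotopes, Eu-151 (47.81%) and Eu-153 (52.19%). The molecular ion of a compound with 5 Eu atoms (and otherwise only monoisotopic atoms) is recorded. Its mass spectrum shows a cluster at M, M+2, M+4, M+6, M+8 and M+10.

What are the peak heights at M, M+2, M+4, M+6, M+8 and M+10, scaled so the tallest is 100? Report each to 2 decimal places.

7.69 : 41.96 : 91.61 : 100.00 : 54.58 : 11.92

Each Eu atom is independently Eu-151 (p = 0.4781) or Eu-153 (q = 0.5219); the cluster is the binomial expansion (p + q)^5.
P(M) = 0.4781^5 = 0.024980
P(M+2) = 5 × 0.4781^4 × 0.5219^1 = 0.136343
P(M+4) = 10 × 0.4781^3 × 0.5219^2 = 0.297667
P(M+6) = 10 × 0.4781^2 × 0.5219^3 = 0.324937
P(M+8) = 5 × 0.4781^1 × 0.5219^4 = 0.177353
P(M+10) = 0.5219^5 = 0.038720
The M+6 peak is largest (0.324937); scaling to 100 gives 7.69 : 41.96 : 91.61 : 100.00 : 54.58 : 11.92.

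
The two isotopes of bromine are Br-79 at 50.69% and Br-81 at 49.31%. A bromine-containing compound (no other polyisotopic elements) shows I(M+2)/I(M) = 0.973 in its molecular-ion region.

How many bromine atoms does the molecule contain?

1

For n independent Br atoms, I(M+2)/I(M) = n · (abundance Br-81) / (abundance Br-79) = n · 0.4931/0.5069.
n = 0.973 × 0.5069/0.4931 = 1.00 ≈ 1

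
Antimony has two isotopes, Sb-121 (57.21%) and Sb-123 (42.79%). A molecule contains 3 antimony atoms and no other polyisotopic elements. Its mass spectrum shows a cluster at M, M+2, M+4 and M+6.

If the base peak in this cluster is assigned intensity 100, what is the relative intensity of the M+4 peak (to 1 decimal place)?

(0.5721 + 0.4279)^3 gives M 0.1872, M+2 0.4202, M+4 0.3143, M+6 0.0783; the largest is M+2.
P(M+2) = C(3,1) × 0.5721^2 × 0.4279^1 = 3 × 0.32729841 × 0.4279 = 0.420153 (base)
P(M+4) = C(3,2) × 0.5721^1 × 0.4279^2 = 3 × 0.5721 × 0.18309841 = 0.314252
Relative intensity = 0.314252 / 0.420153 × 100 = 74.8

74.8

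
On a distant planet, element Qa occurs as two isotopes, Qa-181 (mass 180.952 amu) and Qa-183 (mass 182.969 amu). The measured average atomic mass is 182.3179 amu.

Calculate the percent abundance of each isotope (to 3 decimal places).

Qa-181: 32.281%, Qa-183: 67.719%

Let x be the fractional abundance of Qa-181; then Qa-183 has abundance 1 − x.
180.952·x + 182.969·(1 − x) = 182.3179
(180.952 − 182.969)·x = 182.3179 − 182.969
x = -0.6511 / -2.017 = 0.32281 → 32.281% Qa-181, 67.719% Qa-183.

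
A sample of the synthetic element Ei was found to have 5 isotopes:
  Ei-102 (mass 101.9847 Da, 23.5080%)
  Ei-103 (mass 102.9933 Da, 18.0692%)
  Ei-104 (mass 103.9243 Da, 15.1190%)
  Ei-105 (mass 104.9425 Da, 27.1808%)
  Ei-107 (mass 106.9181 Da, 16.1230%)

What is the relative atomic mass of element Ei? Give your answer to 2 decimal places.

The abundance-weighted mean is 0.235080 × 101.9847 + 0.180692 × 102.9933 + 0.151190 × 103.9243 + 0.271808 × 104.9425 + 0.161230 × 106.9181
= 23.97456 + 18.61007 + 15.71231 + 28.52421 + 17.23841 = 104.05956 Da

104.06 Da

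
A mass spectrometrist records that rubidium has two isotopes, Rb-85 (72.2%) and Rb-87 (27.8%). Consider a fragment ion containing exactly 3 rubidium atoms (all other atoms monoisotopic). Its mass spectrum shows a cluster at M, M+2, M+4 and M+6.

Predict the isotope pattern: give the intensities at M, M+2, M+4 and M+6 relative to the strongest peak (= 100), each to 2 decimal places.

Each Rb atom is independently Rb-85 (p = 0.722) or Rb-87 (q = 0.278); the cluster is the binomial expansion (p + q)^3.
P(M) = 0.722^3 = 0.376367
P(M+2) = 3 × 0.722^2 × 0.278^1 = 0.434751
P(M+4) = 3 × 0.722^1 × 0.278^2 = 0.167397
P(M+6) = 0.278^3 = 0.021485
The M+2 peak is largest (0.434751); scaling to 100 gives 86.57 : 100.00 : 38.50 : 4.94.

86.57 : 100.00 : 38.50 : 4.94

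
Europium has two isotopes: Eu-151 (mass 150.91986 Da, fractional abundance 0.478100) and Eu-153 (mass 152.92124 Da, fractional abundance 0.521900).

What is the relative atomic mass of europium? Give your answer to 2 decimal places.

Weight each isotope mass by its fractional abundance: 0.478100 × 150.91986 + 0.521900 × 152.92124
= 72.154785 + 79.809595 = 151.964380 Da

151.96 Da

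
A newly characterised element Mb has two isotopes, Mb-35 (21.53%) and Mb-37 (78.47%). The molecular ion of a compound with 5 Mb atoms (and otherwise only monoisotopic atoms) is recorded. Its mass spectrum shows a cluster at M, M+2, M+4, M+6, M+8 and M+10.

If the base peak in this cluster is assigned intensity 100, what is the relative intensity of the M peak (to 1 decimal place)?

Binomial terms of (0.2153 + 0.7847)^5: M 0.0005, M+2 0.0084, M+4 0.0615, M+6 0.2240, M+8 0.4082, M+10 0.2975 → M+8 is the base peak.
P(M+8) = C(5,4) × 0.2153^1 × 0.7847^4 = 5 × 0.2153 × 0.3791531 = 0.408158 (base)
P(M) = C(5,0) × 0.2153^5 × 0.7847^0 = 1 × 0.00046262 × 1.0000 = 0.000463
Relative intensity = 0.000463 / 0.408158 × 100 = 0.1

0.1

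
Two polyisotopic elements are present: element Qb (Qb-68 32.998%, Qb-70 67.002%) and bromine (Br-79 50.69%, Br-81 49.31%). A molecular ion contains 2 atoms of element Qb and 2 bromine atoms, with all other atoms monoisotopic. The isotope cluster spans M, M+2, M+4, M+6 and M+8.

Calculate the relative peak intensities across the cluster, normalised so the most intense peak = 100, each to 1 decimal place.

Element Qb pattern (n=2): 0.1088868 : 0.4421864 : 0.4489268
Bromine pattern (n=2): 0.25694761 : 0.49990478 : 0.24314761
Convolve the two distributions (both contribute in 2-u steps):
  M: 0.1088868×0.25694761 = 0.027978
  M+2: 0.1088868×0.49990478 + 0.4421864×0.25694761 = 0.168052
  M+4: 0.1088868×0.24314761 + 0.4421864×0.49990478 + 0.4489268×0.25694761 = 0.362877
  M+6: 0.4421864×0.24314761 + 0.4489268×0.49990478 = 0.331937
  M+8: 0.4489268×0.24314761 = 0.109155
Scale to base peak (0.362877) = 100: 7.7 : 46.3 : 100.0 : 91.5 : 30.1

7.7 : 46.3 : 100.0 : 91.5 : 30.1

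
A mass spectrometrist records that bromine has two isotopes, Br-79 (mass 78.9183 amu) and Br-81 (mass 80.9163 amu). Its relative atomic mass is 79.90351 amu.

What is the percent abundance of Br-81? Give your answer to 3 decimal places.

Writing the weighted mean with unknown fraction x of Br-79:
78.9183·x + 80.9163·(1 − x) = 79.90351
(78.9183 − 80.9163)·x = 79.90351 − 80.9163
x = -1.01279 / -1.9980 = 0.50690 → 50.690% Br-79, 49.310% Br-81.

49.310%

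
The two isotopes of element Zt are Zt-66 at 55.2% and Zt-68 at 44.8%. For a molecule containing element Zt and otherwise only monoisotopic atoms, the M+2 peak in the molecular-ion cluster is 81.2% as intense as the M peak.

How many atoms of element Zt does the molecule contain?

With n Zt atoms, P(M+2)/P(M) = C(n,1)·p^(n−1)q / p^n = n·q/p = n · 0.448/0.552.
n = 0.812 × 0.552/0.448 = 1.00 ≈ 1

1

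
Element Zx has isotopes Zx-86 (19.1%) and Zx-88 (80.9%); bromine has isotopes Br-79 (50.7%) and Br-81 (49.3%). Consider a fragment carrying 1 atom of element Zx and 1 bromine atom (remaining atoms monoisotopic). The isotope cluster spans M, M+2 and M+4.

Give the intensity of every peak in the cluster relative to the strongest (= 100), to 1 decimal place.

Element Zx pattern (n=1): 0.1910 : 0.8090
Bromine pattern (n=1): 0.5070 : 0.4930
Convolve the two distributions (both contribute in 2-u steps):
  M: 0.1910×0.5070 = 0.096837
  M+2: 0.1910×0.4930 + 0.8090×0.5070 = 0.504326
  M+4: 0.8090×0.4930 = 0.398837
Scale to base peak (0.504326) = 100: 19.2 : 100.0 : 79.1

19.2 : 100.0 : 79.1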